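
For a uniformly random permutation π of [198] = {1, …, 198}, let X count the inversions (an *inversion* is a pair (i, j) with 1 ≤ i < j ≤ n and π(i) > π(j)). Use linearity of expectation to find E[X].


Write X = Σ X_I over the C(198, 2) = 19503 pairs i < j, with X_I the indicator of one inversion.
There are 19503 indicators.
For each fixed pair i < j, the values π(i) and π(j) are two distinct elements of {1, …, 198} in uniformly random order; by symmetry P[π(i) > π(j)] = 1/2.
By linearity: E[X] = 19503 · (1/2) = C(198, 2) · (1/2) = 19503/2 = 19503/2 ≈ 9751.5000.

E[X] = 19503/2 = 9751.5000.


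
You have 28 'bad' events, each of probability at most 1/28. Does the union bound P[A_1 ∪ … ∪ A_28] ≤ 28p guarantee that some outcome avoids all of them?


Union bound: P[∪_{i=1}^{28} A_i] ≤ Σ_i P[A_i] ≤ 28·p = 28·(1/28) = 1.
Numerically: 1 ≈ 1.0000.
Is 1 < 1? NO.
Since the bound 1 is ≥ 1, the union bound is uninformative here; it does NOT by itself certify existence.

28·p = 1 ≈ 1.0000; existence NOT certified by the union bound.


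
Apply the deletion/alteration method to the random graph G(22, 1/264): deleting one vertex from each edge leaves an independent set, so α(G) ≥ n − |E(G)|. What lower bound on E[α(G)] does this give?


E[|E(G)|] = C(22, 2)·p = 231 · (1/264) = 7/8.
E[α(G)] ≥ n − E[|E(G)|] = 22 − 7/8 = 169/8.
Numerically: ≈ 21.1250.
(This is only a lower bound; the true E[α(G)] may be larger.)

E[α(G)] ≥ 169/8 ≈ 21.1250.


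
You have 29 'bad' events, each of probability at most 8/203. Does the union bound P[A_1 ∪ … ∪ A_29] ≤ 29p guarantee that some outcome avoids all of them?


Union bound: P[∪_{i=1}^{29} A_i] ≤ Σ_i P[A_i] ≤ 29·p = 29·(8/203) = 8/7.
Numerically: 8/7 ≈ 1.1429.
Is 8/7 < 1? NO.
Since the bound 8/7 is ≥ 1, the union bound is uninformative here; it does NOT by itself certify existence.

29·p = 8/7 ≈ 1.1429; existence NOT certified by the union bound.


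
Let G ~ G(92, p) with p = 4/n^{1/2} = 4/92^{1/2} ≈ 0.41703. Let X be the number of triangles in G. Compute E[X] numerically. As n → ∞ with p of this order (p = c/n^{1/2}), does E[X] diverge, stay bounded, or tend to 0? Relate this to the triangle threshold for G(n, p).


Number of potential triangles: C(92, 3) = 125580.
Each occurs with probability p³ ≈ (0.41703)³ ≈ 7.2526753e-02.
By linearity: E[X] = C(92, 3)·p³ ≈ 125580 · 7.2526753e-02 ≈ 9107.90961.
Since α = 1/2 < 1, p = c/n^{1/2} ≫ 1/n is above the triangle threshold p ~ 1/n. Asymptotically E[X] ~ (c³/6)·n^{3(1−α)} = (4³/6)·n^{1.5} → ∞; triangles are abundant w.h.p.

E[X] ≈ 9107.90961; in regime p = Θ(1/n^{1/2}) E[X] diverges (above the triangle threshold p ~ 1/n).


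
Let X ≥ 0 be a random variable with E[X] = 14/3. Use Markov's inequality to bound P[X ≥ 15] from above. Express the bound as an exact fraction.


μ = E[X] = 14/3, a = 15.
Markov: P[X ≥ 15] ≤ μ/a = (14/3)/15 = 14/45.
Numerically: ≈ 0.31111.
(Since a = 15 > μ = 4.66667, the bound 14/45 is < 1 and informative.)

P[X ≥ 15] ≤ 14/45 ≈ 0.31111.


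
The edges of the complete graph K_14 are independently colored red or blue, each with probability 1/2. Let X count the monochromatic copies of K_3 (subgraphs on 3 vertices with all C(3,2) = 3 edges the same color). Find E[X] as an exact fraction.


Let X = Σ_S X_S over the C(14, 3) = 364 subsets S of size 3, where X_S = 1 if the K_3 on S is monochromatic.
For a fixed S, the K_3 on S has C(3, 2) = 3 edges. P[all 3 edges red] = (1/2)^3, and likewise for blue, so P[monochromatic] = 2·(1/2)^3 = 2^{1 − 3} = 1/4.
By linearity of expectation: E[X] = C(14, 3) · 2^{1 − 3} = 364 · 1/4 = 91.
Numerically: E[X] ≈ 91.00000.

E[X] = C(14,3)·2^(1−C(3,2)) = 91 ≈ 91.00000.


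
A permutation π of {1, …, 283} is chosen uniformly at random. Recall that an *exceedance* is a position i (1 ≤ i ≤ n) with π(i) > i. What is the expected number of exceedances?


Write X = Σ_{i=1}^{283} X_i, where X_i = 1_{π(i) > i}.
For each fixed i, π(i) is uniform over {1, …, 283} (marginal of a uniform permutation), so P[π(i) > i] = (n − i)/n. Summing: Σ_{i=1}^{283} (n − i)/n = (0 + 1 + … + 282)/283 = 283(283 − 1)/(2·283) = (283 − 1)/2.
Hence E[X] = Σ_{i=1}^{283} (283 − i)/283 = 141 ≈ 141.000.

E[X] = 141 = 141.000.


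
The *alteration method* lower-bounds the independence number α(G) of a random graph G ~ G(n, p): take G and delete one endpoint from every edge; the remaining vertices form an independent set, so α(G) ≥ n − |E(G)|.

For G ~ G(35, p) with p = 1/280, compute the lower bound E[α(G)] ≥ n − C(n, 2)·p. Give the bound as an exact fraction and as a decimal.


E[|E(G)|] = C(35, 2)·p = 595 · (1/280) = 17/8.
E[α(G)] ≥ n − E[|E(G)|] = 35 − 17/8 = 263/8.
Numerically: ≈ 32.875.
(This is only a lower bound; the true E[α(G)] may be larger.)

E[α(G)] ≥ 263/8 ≈ 32.875.


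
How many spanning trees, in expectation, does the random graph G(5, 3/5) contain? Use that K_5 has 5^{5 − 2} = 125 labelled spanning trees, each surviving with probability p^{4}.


K_5 has 5^{5 − 2} = 125 labelled spanning trees.
For each such spanning tree H, let X_H = 1 if all 4 edges of H are present in G. Then P[X_H = 1] = p^{4} = (3/5)^{4} = 81/625.
By linearity of expectation: E[X] = Σ_H E[X_H] = 125 · p^{4} = 125 · 81/625 = 81/5.
Numerically: E[X] ≈ 16.2.

E[X] = 125 · (3/5)^{4} = 81/5 ≈ 16.2.


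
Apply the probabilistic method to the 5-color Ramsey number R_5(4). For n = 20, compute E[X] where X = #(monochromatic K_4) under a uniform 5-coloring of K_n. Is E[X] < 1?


E[X] = C(20, 4) · 5^{1 − 6} = 4845 · 5^{−5} = 4845/3125.
As a reduced fraction: E[X] = 969/625 ≈ 1.5504000.
Is E[X] < 1? NO.
Since E[X] ≥ 1, the first-moment bound is inconclusive at n = 20; it does NOT by itself certify R_5(4) > 20.

E[X] = 969/625 ≈ 1.5504000; E[X] ≥ 1; first-moment method inconclusive here.


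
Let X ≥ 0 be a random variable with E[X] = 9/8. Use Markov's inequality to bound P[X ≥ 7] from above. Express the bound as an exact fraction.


μ = E[X] = 9/8, a = 7.
Markov: P[X ≥ 7] ≤ μ/a = (9/8)/7 = 9/56.
Numerically: ≈ 0.161.
(Since a = 7 > μ = 1.125, the bound 9/56 is < 1 and informative.)

P[X ≥ 7] ≤ 9/56 ≈ 0.161.


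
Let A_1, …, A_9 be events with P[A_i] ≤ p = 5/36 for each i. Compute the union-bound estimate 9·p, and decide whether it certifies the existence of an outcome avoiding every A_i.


Union bound: P[∪_{i=1}^{9} A_i] ≤ Σ_i P[A_i] ≤ 9·p = 9·(5/36) = 5/4.
Numerically: 5/4 ≈ 1.250000.
Is 5/4 < 1? NO.
Since the bound 5/4 is ≥ 1, the union bound is uninformative here; it does NOT by itself certify existence.

9·p = 5/4 ≈ 1.250000; existence NOT certified by the union bound.


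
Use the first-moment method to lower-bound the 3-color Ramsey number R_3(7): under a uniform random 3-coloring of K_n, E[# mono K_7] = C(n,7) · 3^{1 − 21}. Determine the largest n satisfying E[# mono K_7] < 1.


We need C(n, 7) · 3^{1 − 21} < 1, i.e. C(n, 7) < 3^{21 − 1} = 3486784401.
Check values of n near the boundary:
  n = 76: C(76, 7) = 2186189400; 2186189400 < 3486784401? YES
  n = 77: C(77, 7) = 2404808340; 2404808340 < 3486784401? YES
  n = 78: C(78, 7) = 2641902120; 2641902120 < 3486784401? YES
  n = 79: C(79, 7) = 2898753715; 2898753715 < 3486784401? YES
  n = 80: C(80, 7) = 3176716400; 3176716400 < 3486784401? YES
  n = 81: C(81, 7) = 3477216600; 3477216600 < 3486784401? YES
  n = 82: C(82, 7) = 3801756816; 3801756816 < 3486784401? NO
  n = 83: C(83, 7) = 4151918628; 4151918628 < 3486784401? NO
The largest n with C(n, 7) < 3486784401 is n = 81 (where E[X] = 42928600/43046721 ≈ 0.99726). Hence R_3(7) > 81, i.e. R_3(7) ≥ 82.

Largest n = 81; hence R_3(7) > 81.


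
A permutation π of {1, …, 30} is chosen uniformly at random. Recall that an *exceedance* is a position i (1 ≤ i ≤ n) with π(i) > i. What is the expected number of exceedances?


Write X = Σ_{i=1}^{30} X_i, where X_i = 1_{π(i) > i}.
For each fixed i, π(i) is uniform over {1, …, 30} (marginal of a uniform permutation), so P[π(i) > i] = (n − i)/n. Summing: Σ_{i=1}^{30} (n − i)/n = (0 + 1 + … + 29)/30 = 30(30 − 1)/(2·30) = (30 − 1)/2.
Hence E[X] = Σ_{i=1}^{30} (30 − i)/30 = 29/2 ≈ 14.50000.

E[X] = 29/2 = 14.50000.


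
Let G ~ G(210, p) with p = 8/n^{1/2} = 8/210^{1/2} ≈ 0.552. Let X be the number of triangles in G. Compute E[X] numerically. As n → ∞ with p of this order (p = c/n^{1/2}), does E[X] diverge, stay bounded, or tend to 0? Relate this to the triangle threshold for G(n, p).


Number of potential triangles: C(210, 3) = 1521520.
Each occurs with probability p³ ≈ (0.552)³ ≈ 1.68245e-01.
By linearity: E[X] = C(210, 3)·p³ ≈ 1521520 · 1.68245e-01 ≈ 255987.456.
Since α = 1/2 < 1, p = c/n^{1/2} ≫ 1/n is above the triangle threshold p ~ 1/n. Asymptotically E[X] ~ (c³/6)·n^{3(1−α)} = (8³/6)·n^{1.5} → ∞; triangles are abundant w.h.p.

E[X] ≈ 255987.456; in regime p = Θ(1/n^{1/2}) E[X] diverges (above the triangle threshold p ~ 1/n).


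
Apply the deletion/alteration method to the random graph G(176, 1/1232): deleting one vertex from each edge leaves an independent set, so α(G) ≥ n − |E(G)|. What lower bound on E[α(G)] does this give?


E[|E(G)|] = C(176, 2)·p = 15400 · (1/1232) = 25/2.
E[α(G)] ≥ n − E[|E(G)|] = 176 − 25/2 = 327/2.
Numerically: ≈ 163.500.
(This is only a lower bound; the true E[α(G)] may be larger.)

E[α(G)] ≥ 327/2 ≈ 163.500.


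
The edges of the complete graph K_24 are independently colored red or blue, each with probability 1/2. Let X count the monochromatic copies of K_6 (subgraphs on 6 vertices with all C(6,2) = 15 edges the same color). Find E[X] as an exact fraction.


Let X = Σ_S X_S over the C(24, 6) = 134596 subsets S of size 6, where X_S = 1 if the K_6 on S is monochromatic.
For a fixed S, the K_6 on S has C(6, 2) = 15 edges. P[all 15 edges red] = (1/2)^15, and likewise for blue, so P[monochromatic] = 2·(1/2)^15 = 2^{1 − 15} = 1/16384.
By linearity: E[X] = C(24, 6) · 2^{1 − 15} = 134596 · 1/16384 = 33649/4096.
Numerically: E[X] ≈ 8.215.

E[X] = C(24,6)·2^(1−C(6,2)) = 33649/4096 ≈ 8.215.


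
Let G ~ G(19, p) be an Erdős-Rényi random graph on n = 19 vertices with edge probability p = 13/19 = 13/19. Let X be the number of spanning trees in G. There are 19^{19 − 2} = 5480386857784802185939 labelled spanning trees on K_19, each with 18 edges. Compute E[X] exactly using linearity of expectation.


K_19 has 19^{19 − 2} = 5480386857784802185939 labelled spanning trees.
For each such spanning tree H, let X_H = 1 if all 18 edges of H are present in G. Then P[X_H = 1] = p^{18} = (13/19)^{18} = 112455406951957393129/104127350297911241532841.
Summing the indicators: E[X] = Σ_H E[X_H] = 5480386857784802185939 · p^{18} = 5480386857784802185939 · 112455406951957393129/104127350297911241532841 = 112455406951957393129/19.
Numerically: E[X] ≈ 5.91871e+18.

E[X] = 5480386857784802185939 · (13/19)^{18} = 112455406951957393129/19 ≈ 5.91871e+18.


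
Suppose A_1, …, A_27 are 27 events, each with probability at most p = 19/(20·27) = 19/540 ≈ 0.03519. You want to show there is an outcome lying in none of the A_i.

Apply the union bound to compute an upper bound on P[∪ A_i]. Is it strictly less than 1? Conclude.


Union bound: P[∪_{i=1}^{27} A_i] ≤ Σ_i P[A_i] ≤ 27·p = 27·(19/540) = 19/20.
Numerically: 19/20 ≈ 0.95000.
Is 19/20 < 1? YES.
Since P[∪ A_i] ≤ 19/20 < 1, the complement has P[∩ A_i^c] ≥ 1 − 19/20 = 1/20 > 0, so some outcome avoids every A_i.

27·p = 19/20 ≈ 0.95000; existence CERTIFIED by the union bound.


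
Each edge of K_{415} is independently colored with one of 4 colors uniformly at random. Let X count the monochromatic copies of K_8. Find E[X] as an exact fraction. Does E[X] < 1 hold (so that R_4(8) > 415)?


E[X] = C(415, 8) · 4^{1 − 28} = 20388455694719685 · 4^{−27} = 20388455694719685/18014398509481984.
As a reduced fraction: E[X] = 20388455694719685/18014398509481984 ≈ 1.13179.
Is E[X] < 1? NO.
Since E[X] ≥ 1, the first-moment bound is inconclusive at n = 415; it does NOT by itself certify R_4(8) > 415.

E[X] = 20388455694719685/18014398509481984 ≈ 1.13179; E[X] ≥ 1; first-moment method inconclusive here.


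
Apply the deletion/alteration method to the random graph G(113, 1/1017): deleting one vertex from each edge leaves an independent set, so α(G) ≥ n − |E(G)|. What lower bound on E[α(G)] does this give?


E[|E(G)|] = C(113, 2)·p = 6328 · (1/1017) = 56/9.
E[α(G)] ≥ n − E[|E(G)|] = 113 − 56/9 = 961/9.
Numerically: ≈ 106.778.
(This is only a lower bound; the true E[α(G)] may be larger.)

E[α(G)] ≥ 961/9 ≈ 106.778.


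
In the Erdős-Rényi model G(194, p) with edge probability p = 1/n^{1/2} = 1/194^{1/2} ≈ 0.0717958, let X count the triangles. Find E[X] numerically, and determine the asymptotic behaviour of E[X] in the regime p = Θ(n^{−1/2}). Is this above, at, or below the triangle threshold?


Number of potential triangles: C(194, 3) = 1198144.
Each occurs with probability p³ ≈ (0.0717958)³ ≈ 3.70081525e-04.
By linearity: E[X] = C(194, 3)·p³ ≈ 1198144 · 3.70081525e-04 ≈ 443.410959.
Since α = 1/2 < 1, p = c/n^{1/2} ≫ 1/n is above the triangle threshold p ~ 1/n. Asymptotically E[X] ~ (c³/6)·n^{3(1−α)} = (1³/6)·n^{1.5} → ∞; triangles are abundant w.h.p.

E[X] ≈ 443.410959; in regime p = Θ(1/n^{1/2}) E[X] diverges (above the triangle threshold p ~ 1/n).


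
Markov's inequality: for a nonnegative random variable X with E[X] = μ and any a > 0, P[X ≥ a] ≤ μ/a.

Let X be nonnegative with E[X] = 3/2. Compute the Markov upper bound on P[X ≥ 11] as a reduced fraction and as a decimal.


μ = E[X] = 3/2, a = 11.
Markov: P[X ≥ 11] ≤ μ/a = (3/2)/11 = 3/22.
Numerically: ≈ 0.136364.
(Since a = 11 > μ = 1.500000, the bound 3/22 is < 1 and informative.)

P[X ≥ 11] ≤ 3/22 ≈ 0.136364.


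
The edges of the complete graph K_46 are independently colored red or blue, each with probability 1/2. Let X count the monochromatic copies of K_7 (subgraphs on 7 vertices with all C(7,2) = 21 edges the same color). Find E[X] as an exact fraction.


Let X = Σ_S X_S over the C(46, 7) = 53524680 subsets S of size 7, where X_S = 1 if the K_7 on S is monochromatic.
For a fixed S, the K_7 on S has C(7, 2) = 21 edges. P[all 21 edges red] = (1/2)^21, and likewise for blue, so P[monochromatic] = 2·(1/2)^21 = 2^{1 − 21} = 1/1048576.
By linearity of expectation: E[X] = C(46, 7) · 2^{1 − 21} = 53524680 · 1/1048576 = 6690585/131072.
Numerically: E[X] ≈ 51.0451.

E[X] = C(46,7)·2^(1−C(7,2)) = 6690585/131072 ≈ 51.0451.


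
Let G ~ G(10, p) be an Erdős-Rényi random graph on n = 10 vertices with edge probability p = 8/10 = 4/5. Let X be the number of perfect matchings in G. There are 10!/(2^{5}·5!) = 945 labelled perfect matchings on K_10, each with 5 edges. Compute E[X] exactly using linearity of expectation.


K_10 has 10!/(2^{5}·5!) = 945 labelled perfect matchings.
For each such perfect matching H, let X_H = 1 if all 5 edges of H are present in G. Then P[X_H = 1] = p^{5} = (4/5)^{5} = 1024/3125.
Summing the indicators: E[X] = Σ_H E[X_H] = 945 · p^{5} = 945 · 1024/3125 = 193536/625.
Numerically: E[X] ≈ 310.

E[X] = 945 · (4/5)^{5} = 193536/625 ≈ 310.


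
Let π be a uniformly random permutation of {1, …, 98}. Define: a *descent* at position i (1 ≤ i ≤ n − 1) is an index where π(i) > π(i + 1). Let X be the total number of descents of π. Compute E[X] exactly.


Write X = Σ X_I over i = 1, …, 97, with X_I the indicator of one descent.
There are 97 indicators.
For each fixed i, the pair (π(i), π(i+1)) is a uniformly random ordered pair of distinct values from {1, …, 98}; by symmetry P[π(i) > π(i+1)] = 1/2.
By linearity: E[X] = 97 · (1/2) = (98 − 1) · (1/2) = 97/2 ≈ 48.5000.

E[X] = 97/2 = 48.5000.


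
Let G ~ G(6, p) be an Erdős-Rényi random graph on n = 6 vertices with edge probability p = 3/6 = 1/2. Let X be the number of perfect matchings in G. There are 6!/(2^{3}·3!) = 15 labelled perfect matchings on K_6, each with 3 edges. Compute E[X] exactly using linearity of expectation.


K_6 has 6!/(2^{3}·3!) = 15 labelled perfect matchings.
For each such perfect matching H, let X_H = 1 if all 3 edges of H are present in G. Then P[X_H = 1] = p^{3} = (1/2)^{3} = 1/8.
By linearity: E[X] = Σ_H E[X_H] = 15 · p^{3} = 15 · 1/8 = 15/8.
Numerically: E[X] ≈ 1.88.

E[X] = 15 · (1/2)^{3} = 15/8 ≈ 1.88.


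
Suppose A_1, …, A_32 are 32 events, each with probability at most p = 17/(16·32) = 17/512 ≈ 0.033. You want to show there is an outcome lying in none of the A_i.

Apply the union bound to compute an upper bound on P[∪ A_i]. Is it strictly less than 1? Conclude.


Union bound: P[∪_{i=1}^{32} A_i] ≤ Σ_i P[A_i] ≤ 32·p = 32·(17/512) = 17/16.
Numerically: 17/16 ≈ 1.062.
Is 17/16 < 1? NO.
Since the bound 17/16 is ≥ 1, the union bound is uninformative here; it does NOT by itself certify existence.

32·p = 17/16 ≈ 1.062; existence NOT certified by the union bound.


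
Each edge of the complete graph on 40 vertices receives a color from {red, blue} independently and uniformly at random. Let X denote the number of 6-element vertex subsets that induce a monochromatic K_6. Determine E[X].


Let X = Σ_S X_S over the C(40, 6) = 3838380 subsets S of size 6, where X_S = 1 if the K_6 on S is monochromatic.
For a fixed S, the K_6 on S has C(6, 2) = 15 edges. P[all 15 edges red] = (1/2)^15, and likewise for blue, so P[monochromatic] = 2·(1/2)^15 = 2^{1 − 15} = 1/16384.
Summing: E[X] = C(40, 6) · 2^{1 − 15} = 3838380 · 1/16384 = 959595/4096.
Numerically: E[X] ≈ 234.2761.

E[X] = C(40,6)·2^(1−C(6,2)) = 959595/4096 ≈ 234.2761.


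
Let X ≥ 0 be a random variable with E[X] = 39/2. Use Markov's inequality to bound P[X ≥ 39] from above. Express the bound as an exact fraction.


μ = E[X] = 39/2, a = 39.
Markov: P[X ≥ 39] ≤ μ/a = (39/2)/39 = 1/2.
Numerically: ≈ 0.5000.
(Since a = 39 > μ = 19.5000, the bound 1/2 is < 1 and informative.)

P[X ≥ 39] ≤ 1/2 ≈ 0.5000.


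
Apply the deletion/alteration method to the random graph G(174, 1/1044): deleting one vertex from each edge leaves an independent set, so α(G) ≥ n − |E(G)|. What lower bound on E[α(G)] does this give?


E[|E(G)|] = C(174, 2)·p = 15051 · (1/1044) = 173/12.
E[α(G)] ≥ n − E[|E(G)|] = 174 − 173/12 = 1915/12.
Numerically: ≈ 159.583.
(This is only a lower bound; the true E[α(G)] may be larger.)

E[α(G)] ≥ 1915/12 ≈ 159.583.


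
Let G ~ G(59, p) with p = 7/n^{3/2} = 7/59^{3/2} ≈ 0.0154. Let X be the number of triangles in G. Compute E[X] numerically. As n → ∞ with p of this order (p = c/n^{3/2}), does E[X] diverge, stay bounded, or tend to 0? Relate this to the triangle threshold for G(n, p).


Number of potential triangles: C(59, 3) = 32509.
Each occurs with probability p³ ≈ (0.0154)³ ≈ 3.68519e-06.
By linearity: E[X] = C(59, 3)·p³ ≈ 32509 · 3.68519e-06 ≈ 0.120.
Since α = 3/2 > 1, p = c/n^{3/2} = o(1/n) is below the triangle threshold p ~ 1/n. Asymptotically E[X] ~ (c³/6)·n^{3(1−α)} = (7³/6)·n^{-1.5} → 0, so by Markov's inequality G has no triangles w.h.p.

E[X] ≈ 0.120; in regime p = Θ(1/n^{3/2}) E[X] tends to 0 (below the triangle threshold p ~ 1/n).


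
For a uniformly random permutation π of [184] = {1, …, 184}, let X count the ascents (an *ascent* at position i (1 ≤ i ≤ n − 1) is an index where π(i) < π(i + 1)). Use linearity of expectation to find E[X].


Write X = Σ X_I over i = 1, …, 183, with X_I the indicator of one ascent.
There are 183 indicators.
For each fixed i, the pair (π(i), π(i+1)) is a uniformly random ordered pair of distinct values from {1, …, 184}; by symmetry P[π(i) < π(i+1)] = 1/2.
By linearity: E[X] = 183 · (1/2) = (184 − 1) · (1/2) = 183/2 ≈ 91.5000.

E[X] = 183/2 = 91.5000.


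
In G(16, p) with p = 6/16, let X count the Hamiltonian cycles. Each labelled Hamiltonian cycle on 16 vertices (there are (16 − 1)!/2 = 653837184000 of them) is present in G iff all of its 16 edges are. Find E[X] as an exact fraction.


K_16 has (16 − 1)!/2 = 653837184000 labelled Hamiltonian cycles.
For each such Hamiltonian cycle H, let X_H = 1 if all 16 edges of H are present in G. Then P[X_H = 1] = p^{16} = (3/8)^{16} = 43046721/281474976710656.
By linearity: E[X] = Σ_H E[X_H] = 653837184000 · p^{16} = 653837184000 · 43046721/281474976710656 = 27485885585032875/274877906944.
Numerically: E[X] ≈ 1e+05.

E[X] = 653837184000 · (3/8)^{16} = 27485885585032875/274877906944 ≈ 1e+05.


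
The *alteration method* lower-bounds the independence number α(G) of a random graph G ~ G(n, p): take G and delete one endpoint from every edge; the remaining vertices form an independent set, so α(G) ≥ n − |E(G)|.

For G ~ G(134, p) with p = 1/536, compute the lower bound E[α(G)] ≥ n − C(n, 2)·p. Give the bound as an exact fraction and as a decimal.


E[|E(G)|] = C(134, 2)·p = 8911 · (1/536) = 133/8.
E[α(G)] ≥ n − E[|E(G)|] = 134 − 133/8 = 939/8.
Numerically: ≈ 117.375000.
(This is only a lower bound; the true E[α(G)] may be larger.)

E[α(G)] ≥ 939/8 ≈ 117.375000.


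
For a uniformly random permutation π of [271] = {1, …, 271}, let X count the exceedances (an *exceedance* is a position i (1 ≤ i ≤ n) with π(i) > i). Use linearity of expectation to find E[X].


Write X = Σ_{i=1}^{271} X_i, where X_i = 1_{π(i) > i}.
For each fixed i, π(i) is uniform over {1, …, 271} (marginal of a uniform permutation), so P[π(i) > i] = (n − i)/n. Summing: Σ_{i=1}^{271} (n − i)/n = (0 + 1 + … + 270)/271 = 271(271 − 1)/(2·271) = (271 − 1)/2.
Hence E[X] = Σ_{i=1}^{271} (271 − i)/271 = 135 ≈ 135.0000.

E[X] = 135 = 135.0000.


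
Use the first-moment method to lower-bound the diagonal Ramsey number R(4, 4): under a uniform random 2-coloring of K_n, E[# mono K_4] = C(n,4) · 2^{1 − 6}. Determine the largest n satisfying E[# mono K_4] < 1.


We need C(n, 4) · 2^{1 − 6} < 1, i.e. C(n, 4) < 2^{6 − 1} = 32.
Check values of n near the boundary:
  n = 4: C(4, 4) = 1; 1 < 32? YES
  n = 5: C(5, 4) = 5; 5 < 32? YES
  n = 6: C(6, 4) = 15; 15 < 32? YES
  n = 7: C(7, 4) = 35; 35 < 32? NO
  n = 8: C(8, 4) = 70; 70 < 32? NO
  n = 9: C(9, 4) = 126; 126 < 32? NO
The largest n with C(n, 4) < 32 is n = 6 (where E[X] = 15/32 ≈ 0.4688). Hence R(4, 4) > 6, i.e. R(4, 4) ≥ 7.

Largest n = 6; hence R(4, 4) > 6.


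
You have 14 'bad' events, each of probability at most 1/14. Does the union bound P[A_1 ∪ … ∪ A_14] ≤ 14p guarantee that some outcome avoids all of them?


Union bound: P[∪_{i=1}^{14} A_i] ≤ Σ_i P[A_i] ≤ 14·p = 14·(1/14) = 1.
Numerically: 1 ≈ 1.0000.
Is 1 < 1? NO.
Since the bound 1 is ≥ 1, the union bound is uninformative here; it does NOT by itself certify existence.

14·p = 1 ≈ 1.0000; existence NOT certified by the union bound.


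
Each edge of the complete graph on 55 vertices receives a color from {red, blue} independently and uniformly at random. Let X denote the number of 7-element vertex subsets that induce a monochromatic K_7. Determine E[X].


Let X = Σ_S X_S over the C(55, 7) = 202927725 subsets S of size 7, where X_S = 1 if the K_7 on S is monochromatic.
For a fixed S, the K_7 on S has C(7, 2) = 21 edges. P[all 21 edges red] = (1/2)^21, and likewise for blue, so P[monochromatic] = 2·(1/2)^21 = 2^{1 − 21} = 1/1048576.
By linearity: E[X] = C(55, 7) · 2^{1 − 21} = 202927725 · 1/1048576 = 202927725/1048576.
Numerically: E[X] ≈ 193.52696.

E[X] = C(55,7)·2^(1−C(7,2)) = 202927725/1048576 ≈ 193.52696.


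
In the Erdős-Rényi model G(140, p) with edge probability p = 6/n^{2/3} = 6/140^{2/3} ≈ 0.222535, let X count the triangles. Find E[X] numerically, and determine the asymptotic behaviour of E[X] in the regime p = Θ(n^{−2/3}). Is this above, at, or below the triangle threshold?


Number of potential triangles: C(140, 3) = 447580.
Each occurs with probability p³ ≈ (0.222535)³ ≈ 1.10204082e-02.
By linearity: E[X] = C(140, 3)·p³ ≈ 447580 · 1.10204082e-02 ≈ 4932.514286.
Since α = 2/3 < 1, p = c/n^{2/3} ≫ 1/n is above the triangle threshold p ~ 1/n. Asymptotically E[X] ~ (c³/6)·n^{3(1−α)} = (6³/6)·n^{1} → ∞; triangles are abundant w.h.p.

E[X] ≈ 4932.514286; in regime p = Θ(1/n^{2/3}) E[X] diverges (above the triangle threshold p ~ 1/n).


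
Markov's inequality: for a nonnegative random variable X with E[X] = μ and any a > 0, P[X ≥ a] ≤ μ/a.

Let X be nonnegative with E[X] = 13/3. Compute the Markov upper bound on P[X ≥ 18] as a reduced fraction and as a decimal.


μ = E[X] = 13/3, a = 18.
Markov: P[X ≥ 18] ≤ μ/a = (13/3)/18 = 13/54.
Numerically: ≈ 0.24074.
(Since a = 18 > μ = 4.33333, the bound 13/54 is < 1 and informative.)

P[X ≥ 18] ≤ 13/54 ≈ 0.24074.


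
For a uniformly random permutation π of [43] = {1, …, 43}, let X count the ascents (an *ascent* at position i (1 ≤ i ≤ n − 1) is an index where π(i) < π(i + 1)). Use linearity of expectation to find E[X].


Write X = Σ X_I over i = 1, …, 42, with X_I the indicator of one ascent.
There are 42 indicators.
For each fixed i, the pair (π(i), π(i+1)) is a uniformly random ordered pair of distinct values from {1, …, 43}; by symmetry P[π(i) < π(i+1)] = 1/2.
By linearity: E[X] = 42 · (1/2) = (43 − 1) · (1/2) = 21 ≈ 21.00000.

E[X] = 21 = 21.00000.


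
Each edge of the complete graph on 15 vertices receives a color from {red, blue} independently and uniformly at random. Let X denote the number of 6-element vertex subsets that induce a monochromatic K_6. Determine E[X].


Let X = Σ_S X_S over the C(15, 6) = 5005 subsets S of size 6, where X_S = 1 if the K_6 on S is monochromatic.
For a fixed S, the K_6 on S has C(6, 2) = 15 edges. P[all 15 edges red] = (1/2)^15, and likewise for blue, so P[monochromatic] = 2·(1/2)^15 = 2^{1 − 15} = 1/16384.
By linearity: E[X] = C(15, 6) · 2^{1 − 15} = 5005 · 1/16384 = 5005/16384.
Numerically: E[X] ≈ 0.305481.

E[X] = C(15,6)·2^(1−C(6,2)) = 5005/16384 ≈ 0.305481.


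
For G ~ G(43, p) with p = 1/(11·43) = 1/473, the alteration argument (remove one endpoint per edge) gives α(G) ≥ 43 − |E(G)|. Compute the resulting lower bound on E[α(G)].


E[|E(G)|] = C(43, 2)·p = 903 · (1/473) = 21/11.
E[α(G)] ≥ n − E[|E(G)|] = 43 − 21/11 = 452/11.
Numerically: ≈ 41.090909.
(This is only a lower bound; the true E[α(G)] may be larger.)

E[α(G)] ≥ 452/11 ≈ 41.090909.


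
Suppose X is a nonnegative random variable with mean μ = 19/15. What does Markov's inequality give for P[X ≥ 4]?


μ = E[X] = 19/15, a = 4.
Markov: P[X ≥ 4] ≤ μ/a = (19/15)/4 = 19/60.
Numerically: ≈ 0.317.
(Since a = 4 > μ = 1.267, the bound 19/60 is < 1 and informative.)

P[X ≥ 4] ≤ 19/60 ≈ 0.317.


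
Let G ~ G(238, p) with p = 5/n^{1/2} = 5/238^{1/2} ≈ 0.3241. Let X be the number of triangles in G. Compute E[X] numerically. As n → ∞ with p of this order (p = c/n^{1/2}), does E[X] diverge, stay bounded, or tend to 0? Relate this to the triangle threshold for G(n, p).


Number of potential triangles: C(238, 3) = 2218636.
Each occurs with probability p³ ≈ (0.3241)³ ≈ 3.404431e-02.
By linearity: E[X] = C(238, 3)·p³ ≈ 2218636 · 3.404431e-02 ≈ 75531.9389.
Since α = 1/2 < 1, p = c/n^{1/2} ≫ 1/n is above the triangle threshold p ~ 1/n. Asymptotically E[X] ~ (c³/6)·n^{3(1−α)} = (5³/6)·n^{1.5} → ∞; triangles are abundant w.h.p.

E[X] ≈ 75531.9389; in regime p = Θ(1/n^{1/2}) E[X] diverges (above the triangle threshold p ~ 1/n).


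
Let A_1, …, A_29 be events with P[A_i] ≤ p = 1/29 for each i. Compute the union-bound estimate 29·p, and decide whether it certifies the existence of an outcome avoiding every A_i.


Union bound: P[∪_{i=1}^{29} A_i] ≤ Σ_i P[A_i] ≤ 29·p = 29·(1/29) = 1.
Numerically: 1 ≈ 1.0000.
Is 1 < 1? NO.
Since the bound 1 is ≥ 1, the union bound is uninformative here; it does NOT by itself certify existence.

29·p = 1 ≈ 1.0000; existence NOT certified by the union bound.


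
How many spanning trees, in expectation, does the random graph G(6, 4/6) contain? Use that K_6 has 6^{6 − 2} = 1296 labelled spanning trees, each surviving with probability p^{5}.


K_6 has 6^{6 − 2} = 1296 labelled spanning trees.
For each such spanning tree H, let X_H = 1 if all 5 edges of H are present in G. Then P[X_H = 1] = p^{5} = (2/3)^{5} = 32/243.
By linearity of expectation: E[X] = Σ_H E[X_H] = 1296 · p^{5} = 1296 · 32/243 = 512/3.
Numerically: E[X] ≈ 170.667.

E[X] = 1296 · (2/3)^{5} = 512/3 ≈ 170.667.


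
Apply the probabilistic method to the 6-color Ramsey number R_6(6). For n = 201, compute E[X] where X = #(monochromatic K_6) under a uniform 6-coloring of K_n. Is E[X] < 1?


E[X] = C(201, 6) · 6^{1 − 15} = 84944276340 · 6^{−14} = 84944276340/78364164096.
As a reduced fraction: E[X] = 7078689695/6530347008 ≈ 1.084.
Is E[X] < 1? NO.
Since E[X] ≥ 1, the first-moment bound is inconclusive at n = 201; it does NOT by itself certify R_6(6) > 201.

E[X] = 7078689695/6530347008 ≈ 1.084; E[X] ≥ 1; first-moment method inconclusive here.


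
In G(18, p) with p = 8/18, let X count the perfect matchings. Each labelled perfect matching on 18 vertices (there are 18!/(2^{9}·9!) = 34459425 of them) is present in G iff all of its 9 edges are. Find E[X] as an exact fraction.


K_18 has 18!/(2^{9}·9!) = 34459425 labelled perfect matchings.
For each such perfect matching H, let X_H = 1 if all 9 edges of H are present in G. Then P[X_H = 1] = p^{9} = (4/9)^{9} = 262144/387420489.
By linearity of expectation: E[X] = Σ_H E[X_H] = 34459425 · p^{9} = 34459425 · 262144/387420489 = 111522611200/4782969.
Numerically: E[X] ≈ 2.33e+04.

E[X] = 34459425 · (4/9)^{9} = 111522611200/4782969 ≈ 2.33e+04.


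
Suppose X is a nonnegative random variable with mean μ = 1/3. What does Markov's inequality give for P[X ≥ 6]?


μ = E[X] = 1/3, a = 6.
Markov: P[X ≥ 6] ≤ μ/a = (1/3)/6 = 1/18.
Numerically: ≈ 0.0556.
(Since a = 6 > μ = 0.3333, the bound 1/18 is < 1 and informative.)

P[X ≥ 6] ≤ 1/18 ≈ 0.0556.


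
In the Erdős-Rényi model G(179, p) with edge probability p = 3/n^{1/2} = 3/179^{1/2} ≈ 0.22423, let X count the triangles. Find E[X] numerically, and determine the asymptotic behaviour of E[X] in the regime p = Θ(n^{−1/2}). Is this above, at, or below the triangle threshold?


Number of potential triangles: C(179, 3) = 939929.
Each occurs with probability p³ ≈ (0.22423)³ ≈ 1.1274161e-02.
By linearity: E[X] = C(179, 3)·p³ ≈ 939929 · 1.1274161e-02 ≈ 10596.91051.
Since α = 1/2 < 1, p = c/n^{1/2} ≫ 1/n is above the triangle threshold p ~ 1/n. Asymptotically E[X] ~ (c³/6)·n^{3(1−α)} = (3³/6)·n^{1.5} → ∞; triangles are abundant w.h.p.

E[X] ≈ 10596.91051; in regime p = Θ(1/n^{1/2}) E[X] diverges (above the triangle threshold p ~ 1/n).


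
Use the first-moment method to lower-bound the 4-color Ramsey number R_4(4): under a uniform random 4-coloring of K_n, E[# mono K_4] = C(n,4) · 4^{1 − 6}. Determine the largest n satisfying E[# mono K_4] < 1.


We need C(n, 4) · 4^{1 − 6} < 1, i.e. C(n, 4) < 4^{6 − 1} = 1024.
Check values of n near the boundary:
  n = 8: C(8, 4) = 70; 70 < 1024? YES
  n = 9: C(9, 4) = 126; 126 < 1024? YES
  n = 10: C(10, 4) = 210; 210 < 1024? YES
  n = 11: C(11, 4) = 330; 330 < 1024? YES
  n = 12: C(12, 4) = 495; 495 < 1024? YES
  n = 13: C(13, 4) = 715; 715 < 1024? YES
  n = 14: C(14, 4) = 1001; 1001 < 1024? YES
  n = 15: C(15, 4) = 1365; 1365 < 1024? NO
The largest n with C(n, 4) < 1024 is n = 14 (where E[X] = 1001/1024 ≈ 0.978). Hence R_4(4) > 14, i.e. R_4(4) ≥ 15.

Largest n = 14; hence R_4(4) > 14.


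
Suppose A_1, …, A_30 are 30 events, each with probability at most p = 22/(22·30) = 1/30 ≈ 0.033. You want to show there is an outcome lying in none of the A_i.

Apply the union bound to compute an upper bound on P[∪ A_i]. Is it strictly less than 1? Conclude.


Union bound: P[∪_{i=1}^{30} A_i] ≤ Σ_i P[A_i] ≤ 30·p = 30·(1/30) = 1.
Numerically: 1 ≈ 1.000.
Is 1 < 1? NO.
Since the bound 1 is ≥ 1, the union bound is uninformative here; it does NOT by itself certify existence.

30·p = 1 ≈ 1.000; existence NOT certified by the union bound.


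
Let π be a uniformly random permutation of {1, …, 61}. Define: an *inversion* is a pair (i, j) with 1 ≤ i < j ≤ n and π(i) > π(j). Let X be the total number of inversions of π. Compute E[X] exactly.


Write X = Σ X_I over the C(61, 2) = 1830 pairs i < j, with X_I the indicator of one inversion.
There are 1830 indicators.
For each fixed pair i < j, the values π(i) and π(j) are two distinct elements of {1, …, 61} in uniformly random order; by symmetry P[π(i) > π(j)] = 1/2.
By linearity: E[X] = 1830 · (1/2) = C(61, 2) · (1/2) = 1830/2 = 915 ≈ 915.000.

E[X] = 915 = 915.000.


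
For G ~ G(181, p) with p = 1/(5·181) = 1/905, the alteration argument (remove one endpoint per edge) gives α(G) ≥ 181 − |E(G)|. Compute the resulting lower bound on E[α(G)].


E[|E(G)|] = C(181, 2)·p = 16290 · (1/905) = 18.
E[α(G)] ≥ n − E[|E(G)|] = 181 − 18 = 163.
Numerically: ≈ 163.000000.
(This is only a lower bound; the true E[α(G)] may be larger.)

E[α(G)] ≥ 163 ≈ 163.000000.


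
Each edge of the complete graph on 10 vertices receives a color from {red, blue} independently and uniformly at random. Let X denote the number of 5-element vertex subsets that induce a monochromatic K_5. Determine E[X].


Let X = Σ_S X_S over the C(10, 5) = 252 subsets S of size 5, where X_S = 1 if the K_5 on S is monochromatic.
For a fixed S, the K_5 on S has C(5, 2) = 10 edges. P[all 10 edges red] = (1/2)^10, and likewise for blue, so P[monochromatic] = 2·(1/2)^10 = 2^{1 − 10} = 1/512.
Summing: E[X] = C(10, 5) · 2^{1 − 10} = 252 · 1/512 = 63/128.
Numerically: E[X] ≈ 0.49219.

E[X] = C(10,5)·2^(1−C(5,2)) = 63/128 ≈ 0.49219.


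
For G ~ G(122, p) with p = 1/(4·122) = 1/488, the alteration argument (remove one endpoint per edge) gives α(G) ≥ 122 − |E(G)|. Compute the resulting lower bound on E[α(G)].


E[|E(G)|] = C(122, 2)·p = 7381 · (1/488) = 121/8.
E[α(G)] ≥ n − E[|E(G)|] = 122 − 121/8 = 855/8.
Numerically: ≈ 106.8750.
(This is only a lower bound; the true E[α(G)] may be larger.)

E[α(G)] ≥ 855/8 ≈ 106.8750.


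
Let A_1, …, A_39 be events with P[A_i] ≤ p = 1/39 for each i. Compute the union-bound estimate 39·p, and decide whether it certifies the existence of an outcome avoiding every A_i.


Union bound: P[∪_{i=1}^{39} A_i] ≤ Σ_i P[A_i] ≤ 39·p = 39·(1/39) = 1.
Numerically: 1 ≈ 1.0000.
Is 1 < 1? NO.
Since the bound 1 is ≥ 1, the union bound is uninformative here; it does NOT by itself certify existence.

39·p = 1 ≈ 1.0000; existence NOT certified by the union bound.


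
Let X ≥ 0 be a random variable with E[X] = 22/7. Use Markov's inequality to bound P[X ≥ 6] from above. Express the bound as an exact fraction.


μ = E[X] = 22/7, a = 6.
Markov: P[X ≥ 6] ≤ μ/a = (22/7)/6 = 11/21.
Numerically: ≈ 0.523810.
(Since a = 6 > μ = 3.142857, the bound 11/21 is < 1 and informative.)

P[X ≥ 6] ≤ 11/21 ≈ 0.523810.


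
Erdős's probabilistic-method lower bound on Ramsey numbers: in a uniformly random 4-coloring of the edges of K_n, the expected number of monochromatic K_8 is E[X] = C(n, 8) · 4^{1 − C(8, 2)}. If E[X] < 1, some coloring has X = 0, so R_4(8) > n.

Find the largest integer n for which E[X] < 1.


We need C(n, 8) · 4^{1 − 28} < 1, i.e. C(n, 8) < 4^{28 − 1} = 18014398509481984.
Check values of n near the boundary:
  n = 405: C(405, 8) = 16745853821188050; 16745853821188050 < 18014398509481984? YES
  n = 406: C(406, 8) = 17082453897995850; 17082453897995850 < 18014398509481984? YES
  n = 407: C(407, 8) = 17424959239309050; 17424959239309050 < 18014398509481984? YES
  n = 408: C(408, 8) = 17773458424095231; 17773458424095231 < 18014398509481984? YES
  n = 409: C(409, 8) = 18128041135797879; 18128041135797879 < 18014398509481984? NO
The largest n with C(n, 8) < 18014398509481984 is n = 408 (where E[X] = 17773458424095231/18014398509481984 ≈ 0.9866251). Hence R_4(8) > 408, i.e. R_4(8) ≥ 409.

Largest n = 408; hence R_4(8) > 408.


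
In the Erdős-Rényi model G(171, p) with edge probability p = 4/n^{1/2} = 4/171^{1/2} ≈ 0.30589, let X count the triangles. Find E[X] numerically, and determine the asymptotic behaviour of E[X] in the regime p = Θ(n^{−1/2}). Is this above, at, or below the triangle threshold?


Number of potential triangles: C(171, 3) = 818805.
Each occurs with probability p³ ≈ (0.30589)³ ≈ 2.8621066e-02.
By linearity: E[X] = C(171, 3)·p³ ≈ 818805 · 2.8621066e-02 ≈ 23435.07212.
Since α = 1/2 < 1, p = c/n^{1/2} ≫ 1/n is above the triangle threshold p ~ 1/n. Asymptotically E[X] ~ (c³/6)·n^{3(1−α)} = (4³/6)·n^{1.5} → ∞; triangles are abundant w.h.p.

E[X] ≈ 23435.07212; in regime p = Θ(1/n^{1/2}) E[X] diverges (above the triangle threshold p ~ 1/n).


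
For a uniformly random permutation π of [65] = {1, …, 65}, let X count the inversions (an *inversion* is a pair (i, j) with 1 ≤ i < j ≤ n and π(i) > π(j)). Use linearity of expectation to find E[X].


Write X = Σ X_I over the C(65, 2) = 2080 pairs i < j, with X_I the indicator of one inversion.
There are 2080 indicators.
For each fixed pair i < j, the values π(i) and π(j) are two distinct elements of {1, …, 65} in uniformly random order; by symmetry P[π(i) > π(j)] = 1/2.
By linearity: E[X] = 2080 · (1/2) = C(65, 2) · (1/2) = 2080/2 = 1040 ≈ 1040.00000.

E[X] = 1040 = 1040.00000.


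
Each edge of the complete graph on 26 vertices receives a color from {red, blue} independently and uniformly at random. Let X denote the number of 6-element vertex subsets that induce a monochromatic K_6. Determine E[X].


Let X = Σ_S X_S over the C(26, 6) = 230230 subsets S of size 6, where X_S = 1 if the K_6 on S is monochromatic.
For a fixed S, the K_6 on S has C(6, 2) = 15 edges. P[all 15 edges red] = (1/2)^15, and likewise for blue, so P[monochromatic] = 2·(1/2)^15 = 2^{1 − 15} = 1/16384.
By linearity: E[X] = C(26, 6) · 2^{1 − 15} = 230230 · 1/16384 = 115115/8192.
Numerically: E[X] ≈ 14.052.

E[X] = C(26,6)·2^(1−C(6,2)) = 115115/8192 ≈ 14.052.


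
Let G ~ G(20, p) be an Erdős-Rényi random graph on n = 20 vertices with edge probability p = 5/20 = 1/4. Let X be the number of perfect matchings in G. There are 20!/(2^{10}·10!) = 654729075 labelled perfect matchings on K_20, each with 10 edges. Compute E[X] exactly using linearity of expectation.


K_20 has 20!/(2^{10}·10!) = 654729075 labelled perfect matchings.
For each such perfect matching H, let X_H = 1 if all 10 edges of H are present in G. Then P[X_H = 1] = p^{10} = (1/4)^{10} = 1/1048576.
By linearity: E[X] = Σ_H E[X_H] = 654729075 · p^{10} = 654729075 · 1/1048576 = 654729075/1048576.
Numerically: E[X] ≈ 624.398.

E[X] = 654729075 · (1/4)^{10} = 654729075/1048576 ≈ 624.398.


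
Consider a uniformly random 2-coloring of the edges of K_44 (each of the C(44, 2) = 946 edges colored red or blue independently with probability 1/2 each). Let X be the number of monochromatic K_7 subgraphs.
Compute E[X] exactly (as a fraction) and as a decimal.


Let X = Σ_S X_S over the C(44, 7) = 38320568 subsets S of size 7, where X_S = 1 if the K_7 on S is monochromatic.
For a fixed S, the K_7 on S has C(7, 2) = 21 edges. P[all 21 edges red] = (1/2)^21, and likewise for blue, so P[monochromatic] = 2·(1/2)^21 = 2^{1 − 21} = 1/1048576.
By linearity of expectation: E[X] = C(44, 7) · 2^{1 − 21} = 38320568 · 1/1048576 = 4790071/131072.
Numerically: E[X] ≈ 36.545.

E[X] = C(44,7)·2^(1−C(7,2)) = 4790071/131072 ≈ 36.545.
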